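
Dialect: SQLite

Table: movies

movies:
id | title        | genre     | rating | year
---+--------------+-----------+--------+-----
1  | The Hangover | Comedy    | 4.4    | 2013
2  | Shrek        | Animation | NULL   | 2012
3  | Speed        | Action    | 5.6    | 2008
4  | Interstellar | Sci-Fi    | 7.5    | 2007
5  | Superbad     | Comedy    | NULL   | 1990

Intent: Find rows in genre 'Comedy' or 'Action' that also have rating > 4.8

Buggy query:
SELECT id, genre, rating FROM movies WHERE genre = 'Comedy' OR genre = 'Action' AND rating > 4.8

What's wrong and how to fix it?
Bug: Without parentheses, AND is evaluated before OR, so the rating filter only applies to the 'Action' branch

Fix: Add parentheses around the OR so the AND applies to both alternatives

Corrected query:
SELECT id, genre, rating FROM movies WHERE (genre = 'Comedy' OR genre = 'Action') AND rating > 4.8

Result:
id | genre  | rating
---+--------+-------
3  | Action | 5.6   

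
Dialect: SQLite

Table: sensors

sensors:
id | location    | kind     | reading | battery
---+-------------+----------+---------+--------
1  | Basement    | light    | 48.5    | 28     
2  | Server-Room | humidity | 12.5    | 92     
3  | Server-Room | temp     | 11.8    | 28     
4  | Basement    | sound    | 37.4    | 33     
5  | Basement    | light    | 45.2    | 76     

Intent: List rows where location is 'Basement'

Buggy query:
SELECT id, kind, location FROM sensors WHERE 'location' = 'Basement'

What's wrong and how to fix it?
Bug: Single quotes denote string literals in SQL; the column name is being compared as a constant string

Fix: Remove the quotes around the column name (or use double quotes for an identifier)

Corrected query:
SELECT id, kind, location FROM sensors WHERE location = 'Basement'

Result:
id | kind  | location
---+-------+---------
1  | light | Basement
4  | sound | Basement
5  | light | Basement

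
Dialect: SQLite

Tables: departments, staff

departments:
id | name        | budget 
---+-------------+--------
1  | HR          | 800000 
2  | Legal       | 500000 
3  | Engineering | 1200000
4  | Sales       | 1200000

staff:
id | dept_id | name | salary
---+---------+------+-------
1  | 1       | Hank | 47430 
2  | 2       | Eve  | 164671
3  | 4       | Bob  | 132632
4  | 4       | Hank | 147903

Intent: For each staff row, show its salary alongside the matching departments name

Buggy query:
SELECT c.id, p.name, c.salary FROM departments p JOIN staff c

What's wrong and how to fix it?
Bug: Missing join condition: each staff row is matched to all departments rows instead of just its own

Fix: Specify the join condition linking the foreign key to the parent id

Corrected query:
SELECT c.id, p.name, c.salary FROM departments p JOIN staff c ON c.dept_id = p.id

Result:
id | name  | salary
---+-------+-------
1  | HR    | 47430 
2  | Legal | 164671
3  | Sales | 132632
4  | Sales | 147903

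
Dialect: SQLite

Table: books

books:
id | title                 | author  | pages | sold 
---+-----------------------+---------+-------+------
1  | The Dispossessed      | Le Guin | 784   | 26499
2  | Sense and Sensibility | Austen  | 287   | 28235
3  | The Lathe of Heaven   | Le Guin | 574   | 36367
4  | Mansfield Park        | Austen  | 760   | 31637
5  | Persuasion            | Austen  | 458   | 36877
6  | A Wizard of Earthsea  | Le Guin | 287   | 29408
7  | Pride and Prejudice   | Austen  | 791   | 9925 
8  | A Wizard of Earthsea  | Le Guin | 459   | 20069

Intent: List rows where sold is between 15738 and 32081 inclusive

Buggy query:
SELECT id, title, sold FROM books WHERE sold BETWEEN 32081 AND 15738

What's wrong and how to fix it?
Bug: The bounds are reversed; BETWEEN a AND b requires a <= b to match anything

Fix: Write BETWEEN 15738 AND 32081

Corrected query:
SELECT id, title, sold FROM books WHERE sold BETWEEN 15738 AND 32081

Result:
id | title                 | sold 
---+-----------------------+------
1  | The Dispossessed      | 26499
2  | Sense and Sensibility | 28235
4  | Mansfield Park        | 31637
6  | A Wizard of Earthsea  | 29408
8  | A Wizard of Earthsea  | 20069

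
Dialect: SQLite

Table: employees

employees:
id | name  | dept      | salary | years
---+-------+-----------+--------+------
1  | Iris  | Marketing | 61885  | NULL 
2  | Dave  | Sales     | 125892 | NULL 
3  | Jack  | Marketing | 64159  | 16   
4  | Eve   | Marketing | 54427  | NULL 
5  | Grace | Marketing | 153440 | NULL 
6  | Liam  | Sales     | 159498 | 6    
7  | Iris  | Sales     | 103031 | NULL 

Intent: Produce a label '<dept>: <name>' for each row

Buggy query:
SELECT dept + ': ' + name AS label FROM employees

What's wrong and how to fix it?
Bug: SQLite uses || for string concatenation; + coerces text to numbers (yielding 0)

Fix: Replace + with || to concatenate text

Corrected query:
SELECT dept || ': ' || name AS label FROM employees

Result:
label           
----------------
Marketing: Iris 
Sales: Dave     
Marketing: Jack 
Marketing: Eve  
Marketing: Grace
Sales: Liam     
Sales: Iris     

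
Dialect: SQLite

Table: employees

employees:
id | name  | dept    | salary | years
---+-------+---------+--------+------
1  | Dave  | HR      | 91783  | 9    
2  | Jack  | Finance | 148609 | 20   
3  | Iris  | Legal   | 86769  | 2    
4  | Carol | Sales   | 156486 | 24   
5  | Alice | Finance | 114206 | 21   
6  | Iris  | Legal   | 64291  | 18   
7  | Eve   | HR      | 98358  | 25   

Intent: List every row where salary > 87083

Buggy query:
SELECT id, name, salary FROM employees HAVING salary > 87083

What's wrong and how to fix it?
Bug: HAVING filters the output of aggregation, but this query has no GROUP BY and no aggregate functions, so SQLite rejects it (HAVING clause on a non-aggregate query); the condition here is per row

Fix: Use WHERE for row-level filtering

Corrected query:
SELECT id, name, salary FROM employees WHERE salary > 87083

Result:
id | name  | salary
---+-------+-------
1  | Dave  | 91783 
2  | Jack  | 148609
4  | Carol | 156486
5  | Alice | 114206
7  | Eve   | 98358 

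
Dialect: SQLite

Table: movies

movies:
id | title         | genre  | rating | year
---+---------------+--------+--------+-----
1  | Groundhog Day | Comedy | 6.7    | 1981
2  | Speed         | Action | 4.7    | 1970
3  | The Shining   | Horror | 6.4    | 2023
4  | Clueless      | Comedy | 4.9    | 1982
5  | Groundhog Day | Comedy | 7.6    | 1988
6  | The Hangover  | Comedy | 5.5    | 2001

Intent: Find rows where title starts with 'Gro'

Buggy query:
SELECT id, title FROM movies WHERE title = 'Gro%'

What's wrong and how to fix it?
Bug: Wildcards only work with LIKE; '=' treats '%' as a literal character

Fix: Replace '=' with LIKE so 'Gro%' is treated as a pattern

Corrected query:
SELECT id, title FROM movies WHERE title LIKE 'Gro%'

Result:
id | title        
---+--------------
1  | Groundhog Day
5  | Groundhog Day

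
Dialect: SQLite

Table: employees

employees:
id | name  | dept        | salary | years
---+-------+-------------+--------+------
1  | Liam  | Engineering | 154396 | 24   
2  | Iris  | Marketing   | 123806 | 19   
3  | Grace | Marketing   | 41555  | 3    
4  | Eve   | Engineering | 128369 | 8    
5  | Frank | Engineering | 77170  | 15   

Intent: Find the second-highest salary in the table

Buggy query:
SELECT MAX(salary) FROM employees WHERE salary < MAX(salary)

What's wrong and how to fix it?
Bug: The inner MAX is an aggregate inside WHERE, which is not allowed

Fix: Put the inner MAX in a scalar subquery

Corrected query:
SELECT MAX(salary) FROM employees WHERE salary < (SELECT MAX(salary) FROM employees)

Result:
MAX(salary)
-----------
128369     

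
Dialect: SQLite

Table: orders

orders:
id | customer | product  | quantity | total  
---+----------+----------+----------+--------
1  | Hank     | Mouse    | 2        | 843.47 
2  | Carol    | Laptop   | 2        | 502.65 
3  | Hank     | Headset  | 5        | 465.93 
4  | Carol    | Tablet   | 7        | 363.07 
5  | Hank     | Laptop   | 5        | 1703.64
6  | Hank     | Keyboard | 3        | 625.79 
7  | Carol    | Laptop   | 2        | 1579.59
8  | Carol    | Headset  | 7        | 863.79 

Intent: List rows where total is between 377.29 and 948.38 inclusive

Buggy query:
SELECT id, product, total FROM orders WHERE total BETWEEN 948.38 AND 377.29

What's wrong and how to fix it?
Bug: The bounds are reversed; BETWEEN a AND b requires a <= b to match anything

Fix: Swap the bounds so the smaller value comes first

Corrected query:
SELECT id, product, total FROM orders WHERE total BETWEEN 377.29 AND 948.38

Result:
id | product  | total 
---+----------+-------
1  | Mouse    | 843.47
2  | Laptop   | 502.65
3  | Headset  | 465.93
6  | Keyboard | 625.79
8  | Headset  | 863.79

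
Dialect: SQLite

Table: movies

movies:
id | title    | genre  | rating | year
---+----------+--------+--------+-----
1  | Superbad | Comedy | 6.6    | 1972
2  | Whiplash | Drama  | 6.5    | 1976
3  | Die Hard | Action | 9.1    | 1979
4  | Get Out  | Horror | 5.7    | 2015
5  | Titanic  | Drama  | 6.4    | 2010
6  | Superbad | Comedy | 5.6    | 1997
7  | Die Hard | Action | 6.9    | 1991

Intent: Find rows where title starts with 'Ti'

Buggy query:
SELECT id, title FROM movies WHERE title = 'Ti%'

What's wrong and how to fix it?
Bug: '=' compares the literal string including the % character; pattern matching needs LIKE

Fix: Use LIKE for wildcard pattern matching

Corrected query:
SELECT id, title FROM movies WHERE title LIKE 'Ti%'

Result:
id | title  
---+--------
5  | Titanic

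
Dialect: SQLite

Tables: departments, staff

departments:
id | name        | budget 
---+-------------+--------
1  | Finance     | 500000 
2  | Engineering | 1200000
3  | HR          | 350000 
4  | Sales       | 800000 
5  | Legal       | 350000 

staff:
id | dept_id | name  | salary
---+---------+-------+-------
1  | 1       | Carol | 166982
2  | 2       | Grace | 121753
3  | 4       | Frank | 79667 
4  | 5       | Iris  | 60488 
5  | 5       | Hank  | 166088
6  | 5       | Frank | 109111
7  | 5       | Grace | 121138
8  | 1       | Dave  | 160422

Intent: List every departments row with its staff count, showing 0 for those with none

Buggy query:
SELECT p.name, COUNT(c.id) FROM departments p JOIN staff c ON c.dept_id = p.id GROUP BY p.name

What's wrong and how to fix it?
Bug: INNER JOIN drops departments rows that have no matching staff rows

Fix: Switch to LEFT JOIN to retain unmatched parent rows

Corrected query:
SELECT p.name, COUNT(c.id) FROM departments p LEFT JOIN staff c ON c.dept_id = p.id GROUP BY p.name

Result:
name        | COUNT(c.id)
------------+------------
Engineering | 1          
Finance     | 2          
HR          | 0          
Legal       | 4          
Sales       | 1          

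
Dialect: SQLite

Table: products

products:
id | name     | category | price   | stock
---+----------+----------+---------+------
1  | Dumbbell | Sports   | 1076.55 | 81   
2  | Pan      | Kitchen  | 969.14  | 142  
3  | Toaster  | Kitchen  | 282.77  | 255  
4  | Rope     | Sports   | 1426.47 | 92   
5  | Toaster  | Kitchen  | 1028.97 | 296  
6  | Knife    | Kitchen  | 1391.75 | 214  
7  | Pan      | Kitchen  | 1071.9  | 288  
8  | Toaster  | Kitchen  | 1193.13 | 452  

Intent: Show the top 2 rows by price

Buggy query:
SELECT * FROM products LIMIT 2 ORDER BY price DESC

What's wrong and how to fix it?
Bug: ORDER BY cannot follow LIMIT; LIMIT is the final clause

Fix: Sort with ORDER BY, then apply LIMIT

Corrected query:
SELECT * FROM products ORDER BY price DESC LIMIT 2

Result:
id | name  | category | price   | stock
---+-------+----------+---------+------
4  | Rope  | Sports   | 1426.47 | 92   
6  | Knife | Kitchen  | 1391.75 | 214  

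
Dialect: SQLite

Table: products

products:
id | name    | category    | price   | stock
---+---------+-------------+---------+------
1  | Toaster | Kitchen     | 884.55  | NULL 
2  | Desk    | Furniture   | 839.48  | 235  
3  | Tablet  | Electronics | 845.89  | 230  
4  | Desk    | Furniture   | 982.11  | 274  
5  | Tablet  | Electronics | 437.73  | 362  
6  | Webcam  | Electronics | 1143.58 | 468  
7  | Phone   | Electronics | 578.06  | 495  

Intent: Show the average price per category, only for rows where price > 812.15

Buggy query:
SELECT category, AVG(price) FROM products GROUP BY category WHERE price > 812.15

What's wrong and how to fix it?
Bug: Row-level WHERE must come before GROUP BY in the clause order

Fix: Move the WHERE clause before GROUP BY

Corrected query:
SELECT category, AVG(price) FROM products WHERE price > 812.15 GROUP BY category

Result:
category    | AVG(price)
------------+-----------
Electronics | 994.735   
Furniture   | 910.795   
Kitchen     | 884.55    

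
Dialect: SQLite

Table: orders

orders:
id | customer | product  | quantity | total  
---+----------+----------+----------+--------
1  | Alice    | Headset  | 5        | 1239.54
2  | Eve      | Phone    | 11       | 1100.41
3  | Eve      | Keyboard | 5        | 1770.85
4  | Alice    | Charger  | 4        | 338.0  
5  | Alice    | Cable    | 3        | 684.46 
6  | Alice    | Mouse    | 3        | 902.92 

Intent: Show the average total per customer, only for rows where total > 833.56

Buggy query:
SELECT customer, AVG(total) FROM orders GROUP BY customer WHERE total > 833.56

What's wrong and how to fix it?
Bug: WHERE cannot follow GROUP BY

Fix: Move the WHERE clause before GROUP BY

Corrected query:
SELECT customer, AVG(total) FROM orders WHERE total > 833.56 GROUP BY customer

Result:
customer | AVG(total)
---------+-----------
Alice    | 1071.23   
Eve      | 1435.63   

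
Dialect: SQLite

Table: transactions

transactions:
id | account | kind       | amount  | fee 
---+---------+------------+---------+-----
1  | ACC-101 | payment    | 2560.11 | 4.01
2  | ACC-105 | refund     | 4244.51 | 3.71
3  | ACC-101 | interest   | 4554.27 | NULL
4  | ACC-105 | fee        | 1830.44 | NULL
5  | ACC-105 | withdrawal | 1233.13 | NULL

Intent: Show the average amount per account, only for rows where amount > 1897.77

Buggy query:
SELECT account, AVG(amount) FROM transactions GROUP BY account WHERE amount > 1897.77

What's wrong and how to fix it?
Bug: Row-level WHERE must come before GROUP BY in the clause order

Fix: Move the WHERE clause before GROUP BY

Corrected query:
SELECT account, AVG(amount) FROM transactions WHERE amount > 1897.77 GROUP BY account

Result:
account | AVG(amount)
--------+------------
ACC-101 | 3557.19    
ACC-105 | 4244.51    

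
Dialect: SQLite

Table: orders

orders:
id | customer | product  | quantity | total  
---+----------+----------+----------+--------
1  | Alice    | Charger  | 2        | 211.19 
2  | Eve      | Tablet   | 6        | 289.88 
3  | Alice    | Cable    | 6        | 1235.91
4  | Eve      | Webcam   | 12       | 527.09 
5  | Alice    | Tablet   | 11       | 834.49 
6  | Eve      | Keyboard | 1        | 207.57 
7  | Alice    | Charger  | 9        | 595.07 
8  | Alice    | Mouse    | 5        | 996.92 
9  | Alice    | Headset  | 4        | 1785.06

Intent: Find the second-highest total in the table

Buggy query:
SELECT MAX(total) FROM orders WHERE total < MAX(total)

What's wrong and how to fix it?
Bug: The inner MAX is an aggregate inside WHERE, which is not allowed

Fix: Compute the overall MAX in a subquery, then take MAX of rows below it

Corrected query:
SELECT MAX(total) FROM orders WHERE total < (SELECT MAX(total) FROM orders)

Result:
MAX(total)
----------
1235.91   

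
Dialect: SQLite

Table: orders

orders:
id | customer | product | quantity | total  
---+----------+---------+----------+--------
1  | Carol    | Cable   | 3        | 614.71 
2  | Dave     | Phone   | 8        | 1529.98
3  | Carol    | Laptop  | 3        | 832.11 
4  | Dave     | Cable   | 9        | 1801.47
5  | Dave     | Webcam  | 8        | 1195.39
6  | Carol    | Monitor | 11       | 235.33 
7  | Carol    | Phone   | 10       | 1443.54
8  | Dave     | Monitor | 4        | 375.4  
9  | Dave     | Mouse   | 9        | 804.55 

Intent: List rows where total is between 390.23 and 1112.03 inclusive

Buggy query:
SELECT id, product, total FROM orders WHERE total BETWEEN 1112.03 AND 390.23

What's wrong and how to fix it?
Bug: BETWEEN expects the lower bound first; with 1112.03 AND 390.23 the range is empty

Fix: Swap the bounds so the smaller value comes first

Corrected query:
SELECT id, product, total FROM orders WHERE total BETWEEN 390.23 AND 1112.03

Result:
id | product | total 
---+---------+-------
1  | Cable   | 614.71
3  | Laptop  | 832.11
9  | Mouse   | 804.55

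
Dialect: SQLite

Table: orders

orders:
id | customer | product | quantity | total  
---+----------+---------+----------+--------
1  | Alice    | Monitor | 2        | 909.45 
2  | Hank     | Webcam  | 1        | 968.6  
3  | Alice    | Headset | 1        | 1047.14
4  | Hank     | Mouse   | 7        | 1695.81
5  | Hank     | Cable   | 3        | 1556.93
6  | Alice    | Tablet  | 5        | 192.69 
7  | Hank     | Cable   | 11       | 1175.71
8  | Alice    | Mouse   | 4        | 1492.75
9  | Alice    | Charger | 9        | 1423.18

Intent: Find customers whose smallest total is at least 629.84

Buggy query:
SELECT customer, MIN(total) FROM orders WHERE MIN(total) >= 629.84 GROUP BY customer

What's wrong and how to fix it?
Bug: MIN() in WHERE is a misuse of aggregate

Fix: Use HAVING for the per-group MIN condition

Corrected query:
SELECT customer, MIN(total) FROM orders GROUP BY customer HAVING MIN(total) >= 629.84

Result:
customer | MIN(total)
---------+-----------
Hank     | 968.6     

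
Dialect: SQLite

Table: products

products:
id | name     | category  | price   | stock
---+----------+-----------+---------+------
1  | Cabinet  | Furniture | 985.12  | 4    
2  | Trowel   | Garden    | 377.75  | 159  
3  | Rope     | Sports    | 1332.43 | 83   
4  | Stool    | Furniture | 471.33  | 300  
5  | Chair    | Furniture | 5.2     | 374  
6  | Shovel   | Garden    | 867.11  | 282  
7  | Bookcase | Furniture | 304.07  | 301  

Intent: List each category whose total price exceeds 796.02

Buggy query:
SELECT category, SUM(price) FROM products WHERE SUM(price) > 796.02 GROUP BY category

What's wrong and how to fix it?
Bug: WHERE runs before GROUP BY, so aggregates aren't available there

Fix: Move the aggregate condition to a HAVING clause

Corrected query:
SELECT category, SUM(price) FROM products GROUP BY category HAVING SUM(price) > 796.02

Result:
category  | SUM(price)
----------+-----------
Furniture | 1765.72   
Garden    | 1244.86   
Sports    | 1332.43   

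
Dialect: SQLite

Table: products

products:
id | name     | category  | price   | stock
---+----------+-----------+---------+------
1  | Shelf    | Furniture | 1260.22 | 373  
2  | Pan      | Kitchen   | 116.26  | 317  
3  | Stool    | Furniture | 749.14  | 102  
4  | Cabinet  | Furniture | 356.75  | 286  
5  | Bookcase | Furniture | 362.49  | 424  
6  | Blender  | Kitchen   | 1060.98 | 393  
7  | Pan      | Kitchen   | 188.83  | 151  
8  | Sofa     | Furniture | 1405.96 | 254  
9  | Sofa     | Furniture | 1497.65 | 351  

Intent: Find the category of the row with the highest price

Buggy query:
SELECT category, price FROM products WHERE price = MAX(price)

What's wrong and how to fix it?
Bug: MAX(price) is an aggregate and cannot be used directly in WHERE

Fix: Wrap MAX in a scalar subquery so WHERE compares against a single value

Corrected query:
SELECT category, price FROM products WHERE price = (SELECT MAX(price) FROM products)

Result:
category  | price  
----------+--------
Furniture | 1497.65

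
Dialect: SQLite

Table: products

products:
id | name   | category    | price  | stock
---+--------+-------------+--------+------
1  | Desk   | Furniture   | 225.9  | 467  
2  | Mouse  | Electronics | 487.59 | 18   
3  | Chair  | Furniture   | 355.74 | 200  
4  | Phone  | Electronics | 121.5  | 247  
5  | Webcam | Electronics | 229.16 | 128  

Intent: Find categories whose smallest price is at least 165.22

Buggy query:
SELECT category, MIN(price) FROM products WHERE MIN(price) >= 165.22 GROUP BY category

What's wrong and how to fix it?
Bug: MIN() in WHERE is a misuse of aggregate

Fix: Replace WHERE with HAVING after the GROUP BY

Corrected query:
SELECT category, MIN(price) FROM products GROUP BY category HAVING MIN(price) >= 165.22

Result:
category  | MIN(price)
----------+-----------
Furniture | 225.9     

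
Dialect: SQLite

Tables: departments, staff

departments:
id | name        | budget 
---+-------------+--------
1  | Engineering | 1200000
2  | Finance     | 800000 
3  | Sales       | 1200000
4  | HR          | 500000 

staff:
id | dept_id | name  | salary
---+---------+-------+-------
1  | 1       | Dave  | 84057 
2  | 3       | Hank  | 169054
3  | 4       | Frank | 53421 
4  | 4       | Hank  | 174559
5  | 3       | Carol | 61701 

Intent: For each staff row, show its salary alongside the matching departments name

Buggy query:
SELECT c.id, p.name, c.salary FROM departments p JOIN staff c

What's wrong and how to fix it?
Bug: JOIN with no ON clause produces a cartesian product; every staff row pairs with every departments row

Fix: Add ON c.dept_id = p.id to the JOIN

Corrected query:
SELECT c.id, p.name, c.salary FROM departments p JOIN staff c ON c.dept_id = p.id

Result:
id | name        | salary
---+-------------+-------
1  | Engineering | 84057 
2  | Sales       | 169054
3  | HR          | 53421 
4  | HR          | 174559
5  | Sales       | 61701 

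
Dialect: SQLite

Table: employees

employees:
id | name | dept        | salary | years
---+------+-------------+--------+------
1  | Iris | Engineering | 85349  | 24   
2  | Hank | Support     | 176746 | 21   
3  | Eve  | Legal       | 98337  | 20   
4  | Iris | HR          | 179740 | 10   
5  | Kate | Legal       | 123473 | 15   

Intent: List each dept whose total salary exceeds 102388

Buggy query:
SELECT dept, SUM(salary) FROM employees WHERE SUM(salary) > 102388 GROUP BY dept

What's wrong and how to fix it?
Bug: SUM(salary) is an aggregate, but WHERE filters rows before aggregation

Fix: Move the aggregate condition to a HAVING clause

Corrected query:
SELECT dept, SUM(salary) FROM employees GROUP BY dept HAVING SUM(salary) > 102388

Result:
dept    | SUM(salary)
--------+------------
HR      | 179740     
Legal   | 221810     
Support | 176746     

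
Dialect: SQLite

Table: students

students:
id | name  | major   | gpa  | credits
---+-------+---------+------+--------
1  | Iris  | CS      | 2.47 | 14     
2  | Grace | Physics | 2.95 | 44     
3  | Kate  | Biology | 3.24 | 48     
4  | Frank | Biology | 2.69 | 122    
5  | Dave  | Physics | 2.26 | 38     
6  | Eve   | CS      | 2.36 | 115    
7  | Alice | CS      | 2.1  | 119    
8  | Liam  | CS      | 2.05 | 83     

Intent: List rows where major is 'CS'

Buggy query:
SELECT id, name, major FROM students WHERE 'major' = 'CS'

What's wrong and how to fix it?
Bug: 'major' in single quotes is a string literal, not the column; the comparison is literal-vs-literal and never true

Fix: Remove the quotes around the column name (or use double quotes for an identifier)

Corrected query:
SELECT id, name, major FROM students WHERE major = 'CS'

Result:
id | name  | major
---+-------+------
1  | Iris  | CS   
6  | Eve   | CS   
7  | Alice | CS   
8  | Liam  | CS   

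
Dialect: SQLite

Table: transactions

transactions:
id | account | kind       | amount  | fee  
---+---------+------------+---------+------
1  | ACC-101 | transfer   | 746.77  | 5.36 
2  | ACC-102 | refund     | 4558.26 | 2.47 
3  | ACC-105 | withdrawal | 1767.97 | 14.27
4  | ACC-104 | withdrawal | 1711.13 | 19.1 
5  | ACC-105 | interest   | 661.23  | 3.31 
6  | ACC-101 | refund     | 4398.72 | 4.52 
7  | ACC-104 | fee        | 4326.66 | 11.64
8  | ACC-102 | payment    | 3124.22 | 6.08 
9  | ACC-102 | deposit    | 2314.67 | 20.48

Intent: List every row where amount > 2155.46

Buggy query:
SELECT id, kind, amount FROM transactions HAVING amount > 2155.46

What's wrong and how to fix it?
Bug: This is a non-aggregate query (no GROUP BY, no aggregates), so in SQLite the HAVING clause is invalid here; a row-level condition belongs in WHERE

Fix: Use WHERE for row-level filtering

Corrected query:
SELECT id, kind, amount FROM transactions WHERE amount > 2155.46

Result:
id | kind    | amount 
---+---------+--------
2  | refund  | 4558.26
6  | refund  | 4398.72
7  | fee     | 4326.66
8  | payment | 3124.22
9  | deposit | 2314.67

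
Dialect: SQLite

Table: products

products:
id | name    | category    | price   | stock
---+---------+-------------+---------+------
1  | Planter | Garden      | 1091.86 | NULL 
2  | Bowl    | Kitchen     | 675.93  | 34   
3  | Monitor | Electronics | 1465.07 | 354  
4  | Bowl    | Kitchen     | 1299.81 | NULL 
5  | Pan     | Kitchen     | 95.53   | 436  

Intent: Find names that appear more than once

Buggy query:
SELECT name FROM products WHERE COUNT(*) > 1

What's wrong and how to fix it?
Bug: COUNT(*) is an aggregate and cannot be used in WHERE

Fix: Group first, then use HAVING for the count condition

Corrected query:
SELECT name FROM products GROUP BY name HAVING COUNT(*) > 1

Result:
name
----
Bowl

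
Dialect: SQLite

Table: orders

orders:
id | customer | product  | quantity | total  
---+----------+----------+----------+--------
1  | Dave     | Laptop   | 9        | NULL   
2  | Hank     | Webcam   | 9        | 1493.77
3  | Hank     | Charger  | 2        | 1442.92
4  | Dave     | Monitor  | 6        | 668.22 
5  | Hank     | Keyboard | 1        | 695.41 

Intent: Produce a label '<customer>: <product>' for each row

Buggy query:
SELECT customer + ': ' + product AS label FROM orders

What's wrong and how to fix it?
Bug: SQLite uses || for string concatenation; + coerces text to numbers (yielding 0)

Fix: Use the || operator for string concatenation

Corrected query:
SELECT customer || ': ' || product AS label FROM orders

Result:
label         
--------------
Dave: Laptop  
Hank: Webcam  
Hank: Charger 
Dave: Monitor 
Hank: Keyboard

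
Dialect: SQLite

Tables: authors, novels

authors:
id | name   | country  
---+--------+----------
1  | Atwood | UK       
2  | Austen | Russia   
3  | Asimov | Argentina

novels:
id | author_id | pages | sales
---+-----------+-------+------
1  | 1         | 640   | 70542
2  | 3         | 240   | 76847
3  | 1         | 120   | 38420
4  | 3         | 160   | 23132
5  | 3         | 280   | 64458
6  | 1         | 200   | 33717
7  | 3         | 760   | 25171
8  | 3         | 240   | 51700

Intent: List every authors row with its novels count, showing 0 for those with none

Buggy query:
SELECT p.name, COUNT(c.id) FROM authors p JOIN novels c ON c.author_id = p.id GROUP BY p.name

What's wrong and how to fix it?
Bug: An inner join excludes parents with zero children

Fix: Switch to LEFT JOIN to retain unmatched parent rows

Corrected query:
SELECT p.name, COUNT(c.id) FROM authors p LEFT JOIN novels c ON c.author_id = p.id GROUP BY p.name

Result:
name   | COUNT(c.id)
-------+------------
Asimov | 5          
Atwood | 3          
Austen | 0          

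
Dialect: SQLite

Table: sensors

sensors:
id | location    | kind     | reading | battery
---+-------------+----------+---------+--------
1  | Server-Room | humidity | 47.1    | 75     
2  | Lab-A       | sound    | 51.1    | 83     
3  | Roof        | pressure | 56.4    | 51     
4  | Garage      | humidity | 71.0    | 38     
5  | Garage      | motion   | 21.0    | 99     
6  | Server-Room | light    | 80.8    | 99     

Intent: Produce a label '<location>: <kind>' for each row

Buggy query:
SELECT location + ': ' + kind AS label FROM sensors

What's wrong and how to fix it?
Bug: '+' is numeric addition; on text columns SQLite converts them to 0 instead of concatenating

Fix: Use the || operator for string concatenation

Corrected query:
SELECT location || ': ' || kind AS label FROM sensors

Result:
label                
---------------------
Server-Room: humidity
Lab-A: sound         
Roof: pressure       
Garage: humidity     
Garage: motion       
Server-Room: light   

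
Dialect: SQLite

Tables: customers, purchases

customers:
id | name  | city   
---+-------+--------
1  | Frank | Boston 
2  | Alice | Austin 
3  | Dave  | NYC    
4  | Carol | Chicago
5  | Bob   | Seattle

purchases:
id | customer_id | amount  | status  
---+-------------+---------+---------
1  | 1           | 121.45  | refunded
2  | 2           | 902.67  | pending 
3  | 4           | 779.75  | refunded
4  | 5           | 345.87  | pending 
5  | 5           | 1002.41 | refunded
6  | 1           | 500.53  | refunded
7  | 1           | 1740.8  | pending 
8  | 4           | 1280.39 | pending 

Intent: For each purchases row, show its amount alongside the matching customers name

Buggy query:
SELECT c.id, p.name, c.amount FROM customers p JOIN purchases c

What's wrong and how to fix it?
Bug: Missing join condition: each purchases row is matched to all customers rows instead of just its own

Fix: Add ON c.customer_id = p.id to the JOIN

Corrected query:
SELECT c.id, p.name, c.amount FROM customers p JOIN purchases c ON c.customer_id = p.id

Result:
id | name  | amount 
---+-------+--------
1  | Frank | 121.45 
2  | Alice | 902.67 
3  | Carol | 779.75 
4  | Bob   | 345.87 
5  | Bob   | 1002.41
6  | Frank | 500.53 
7  | Frank | 1740.8 
8  | Carol | 1280.39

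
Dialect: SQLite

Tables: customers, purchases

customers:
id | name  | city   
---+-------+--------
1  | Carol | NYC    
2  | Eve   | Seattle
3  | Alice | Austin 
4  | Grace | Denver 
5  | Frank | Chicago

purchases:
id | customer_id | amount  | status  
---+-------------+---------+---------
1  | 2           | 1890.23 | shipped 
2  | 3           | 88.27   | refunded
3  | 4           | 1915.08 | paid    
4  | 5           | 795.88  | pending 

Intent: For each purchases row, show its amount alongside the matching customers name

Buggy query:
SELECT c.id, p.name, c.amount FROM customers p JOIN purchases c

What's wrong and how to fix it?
Bug: JOIN with no ON clause produces a cartesian product; every purchases row pairs with every customers row

Fix: Add ON c.customer_id = p.id to the JOIN

Corrected query:
SELECT c.id, p.name, c.amount FROM customers p JOIN purchases c ON c.customer_id = p.id

Result:
id | name  | amount 
---+-------+--------
1  | Eve   | 1890.23
2  | Alice | 88.27  
3  | Grace | 1915.08
4  | Frank | 795.88 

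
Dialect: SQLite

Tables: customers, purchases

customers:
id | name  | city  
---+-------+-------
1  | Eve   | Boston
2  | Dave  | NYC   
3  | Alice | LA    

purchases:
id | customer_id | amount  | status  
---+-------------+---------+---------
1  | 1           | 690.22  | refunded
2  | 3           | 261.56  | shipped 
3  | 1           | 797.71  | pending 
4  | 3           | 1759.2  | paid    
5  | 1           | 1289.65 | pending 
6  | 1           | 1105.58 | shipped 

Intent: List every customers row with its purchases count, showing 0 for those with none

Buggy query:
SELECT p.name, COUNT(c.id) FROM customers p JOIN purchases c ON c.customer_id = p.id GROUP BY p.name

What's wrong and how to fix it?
Bug: INNER JOIN drops customers rows that have no matching purchases rows

Fix: Switch to LEFT JOIN to retain unmatched parent rows

Corrected query:
SELECT p.name, COUNT(c.id) FROM customers p LEFT JOIN purchases c ON c.customer_id = p.id GROUP BY p.name

Result:
name  | COUNT(c.id)
------+------------
Alice | 2          
Dave  | 0          
Eve   | 4          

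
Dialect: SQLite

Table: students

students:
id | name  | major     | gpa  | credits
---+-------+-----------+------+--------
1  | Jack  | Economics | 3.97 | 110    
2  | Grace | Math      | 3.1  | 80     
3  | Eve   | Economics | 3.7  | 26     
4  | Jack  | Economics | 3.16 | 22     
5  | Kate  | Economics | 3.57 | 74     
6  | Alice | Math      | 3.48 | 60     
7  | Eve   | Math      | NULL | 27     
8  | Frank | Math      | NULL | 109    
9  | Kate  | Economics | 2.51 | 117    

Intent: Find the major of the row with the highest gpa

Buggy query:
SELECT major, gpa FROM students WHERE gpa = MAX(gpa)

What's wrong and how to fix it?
Bug: WHERE is evaluated per row; an aggregate over the whole table isn't defined there

Fix: Use a subquery: WHERE gpa = (SELECT MAX(gpa) FROM students)

Corrected query:
SELECT major, gpa FROM students WHERE gpa = (SELECT MAX(gpa) FROM students)

Result:
major     | gpa 
----------+-----
Economics | 3.97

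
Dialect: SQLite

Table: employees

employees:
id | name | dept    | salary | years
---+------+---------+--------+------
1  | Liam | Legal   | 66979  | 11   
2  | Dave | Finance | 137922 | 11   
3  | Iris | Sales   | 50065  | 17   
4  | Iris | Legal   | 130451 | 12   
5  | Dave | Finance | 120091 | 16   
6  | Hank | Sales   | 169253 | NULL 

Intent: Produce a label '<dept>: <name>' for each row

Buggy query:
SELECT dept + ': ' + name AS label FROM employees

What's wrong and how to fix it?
Bug: SQLite uses || for string concatenation; + coerces text to numbers (yielding 0)

Fix: Use the || operator for string concatenation

Corrected query:
SELECT dept || ': ' || name AS label FROM employees

Result:
label        
-------------
Legal: Liam  
Finance: Dave
Sales: Iris  
Legal: Iris  
Finance: Dave
Sales: Hank  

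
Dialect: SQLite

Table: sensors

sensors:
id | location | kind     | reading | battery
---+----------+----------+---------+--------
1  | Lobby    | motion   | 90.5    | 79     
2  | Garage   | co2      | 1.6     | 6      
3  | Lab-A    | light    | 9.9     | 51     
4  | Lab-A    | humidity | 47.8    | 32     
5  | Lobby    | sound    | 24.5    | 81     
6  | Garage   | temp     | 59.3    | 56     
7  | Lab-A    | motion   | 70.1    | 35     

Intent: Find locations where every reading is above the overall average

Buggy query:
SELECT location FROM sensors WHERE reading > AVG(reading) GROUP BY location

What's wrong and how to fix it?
Bug: AVG() is an aggregate; it can't sit directly in WHERE

Fix: Use a subquery for AVG and a HAVING MIN(...) filter so the condition holds for every row in the group

Corrected query:
SELECT location FROM sensors GROUP BY location HAVING MIN(reading) > (SELECT AVG(reading) FROM sensors)

Result:
(no rows)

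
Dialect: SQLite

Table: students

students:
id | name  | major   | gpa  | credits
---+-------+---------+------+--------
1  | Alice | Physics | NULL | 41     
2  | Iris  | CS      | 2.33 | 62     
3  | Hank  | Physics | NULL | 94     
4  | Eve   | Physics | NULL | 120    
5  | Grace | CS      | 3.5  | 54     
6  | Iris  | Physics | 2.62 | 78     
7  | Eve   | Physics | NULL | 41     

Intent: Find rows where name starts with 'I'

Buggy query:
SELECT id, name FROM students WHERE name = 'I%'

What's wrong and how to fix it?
Bug: '=' compares the literal string including the % character; pattern matching needs LIKE

Fix: Replace '=' with LIKE so 'I%' is treated as a pattern

Corrected query:
SELECT id, name FROM students WHERE name LIKE 'I%'

Result:
id | name
---+-----
2  | Iris
6  | Iris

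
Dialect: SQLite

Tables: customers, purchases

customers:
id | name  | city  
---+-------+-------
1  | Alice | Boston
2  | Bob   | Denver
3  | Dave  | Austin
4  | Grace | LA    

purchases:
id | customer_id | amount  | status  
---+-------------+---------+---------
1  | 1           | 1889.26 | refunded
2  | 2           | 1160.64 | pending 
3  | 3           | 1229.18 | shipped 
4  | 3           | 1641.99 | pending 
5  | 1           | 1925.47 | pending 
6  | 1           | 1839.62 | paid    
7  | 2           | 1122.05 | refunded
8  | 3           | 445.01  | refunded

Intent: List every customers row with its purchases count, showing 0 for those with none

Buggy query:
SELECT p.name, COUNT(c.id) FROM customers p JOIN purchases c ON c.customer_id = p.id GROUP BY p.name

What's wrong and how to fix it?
Bug: INNER JOIN drops customers rows that have no matching purchases rows

Fix: Use LEFT JOIN so parents without children still appear (COUNT(c.id) gives 0)

Corrected query:
SELECT p.name, COUNT(c.id) FROM customers p LEFT JOIN purchases c ON c.customer_id = p.id GROUP BY p.name

Result:
name  | COUNT(c.id)
------+------------
Alice | 3          
Bob   | 2          
Dave  | 3          
Grace | 0          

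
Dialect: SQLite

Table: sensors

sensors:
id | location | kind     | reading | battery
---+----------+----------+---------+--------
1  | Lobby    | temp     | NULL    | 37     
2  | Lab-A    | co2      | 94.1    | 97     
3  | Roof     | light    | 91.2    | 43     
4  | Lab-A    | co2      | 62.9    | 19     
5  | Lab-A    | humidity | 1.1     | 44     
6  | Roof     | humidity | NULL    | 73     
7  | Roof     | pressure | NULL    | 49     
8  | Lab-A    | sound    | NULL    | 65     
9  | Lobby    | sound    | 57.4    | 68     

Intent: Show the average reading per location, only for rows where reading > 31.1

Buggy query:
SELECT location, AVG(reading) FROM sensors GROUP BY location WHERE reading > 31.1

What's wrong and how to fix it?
Bug: Row-level WHERE must come before GROUP BY in the clause order

Fix: Place WHERE between FROM and GROUP BY

Corrected query:
SELECT location, AVG(reading) FROM sensors WHERE reading > 31.1 GROUP BY location

Result:
location | AVG(reading)
---------+-------------
Lab-A    | 78.5        
Lobby    | 57.4        
Roof     | 91.2        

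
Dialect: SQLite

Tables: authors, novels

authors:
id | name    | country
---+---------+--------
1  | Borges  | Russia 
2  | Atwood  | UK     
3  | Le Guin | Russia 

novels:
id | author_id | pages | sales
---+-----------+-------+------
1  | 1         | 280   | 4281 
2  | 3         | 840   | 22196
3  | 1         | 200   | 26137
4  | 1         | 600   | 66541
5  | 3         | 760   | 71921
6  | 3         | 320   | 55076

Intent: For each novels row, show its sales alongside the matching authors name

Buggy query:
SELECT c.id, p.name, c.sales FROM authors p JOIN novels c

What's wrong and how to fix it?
Bug: Missing join condition: each novels row is matched to all authors rows instead of just its own

Fix: Specify the join condition linking the foreign key to the parent id

Corrected query:
SELECT c.id, p.name, c.sales FROM authors p JOIN novels c ON c.author_id = p.id

Result:
id | name    | sales
---+---------+------
1  | Borges  | 4281 
2  | Le Guin | 22196
3  | Borges  | 26137
4  | Borges  | 66541
5  | Le Guin | 71921
6  | Le Guin | 55076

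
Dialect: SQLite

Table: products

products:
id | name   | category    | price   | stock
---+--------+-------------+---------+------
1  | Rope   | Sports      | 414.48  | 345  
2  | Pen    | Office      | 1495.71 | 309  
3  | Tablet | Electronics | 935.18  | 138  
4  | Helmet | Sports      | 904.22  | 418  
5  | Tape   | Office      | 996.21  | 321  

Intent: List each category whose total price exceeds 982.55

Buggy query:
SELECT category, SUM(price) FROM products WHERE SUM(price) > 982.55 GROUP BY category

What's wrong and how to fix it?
Bug: WHERE runs before GROUP BY, so aggregates aren't available there

Fix: Move the aggregate condition to a HAVING clause

Corrected query:
SELECT category, SUM(price) FROM products GROUP BY category HAVING SUM(price) > 982.55

Result:
category | SUM(price)
---------+-----------
Office   | 2491.92   
Sports   | 1318.7    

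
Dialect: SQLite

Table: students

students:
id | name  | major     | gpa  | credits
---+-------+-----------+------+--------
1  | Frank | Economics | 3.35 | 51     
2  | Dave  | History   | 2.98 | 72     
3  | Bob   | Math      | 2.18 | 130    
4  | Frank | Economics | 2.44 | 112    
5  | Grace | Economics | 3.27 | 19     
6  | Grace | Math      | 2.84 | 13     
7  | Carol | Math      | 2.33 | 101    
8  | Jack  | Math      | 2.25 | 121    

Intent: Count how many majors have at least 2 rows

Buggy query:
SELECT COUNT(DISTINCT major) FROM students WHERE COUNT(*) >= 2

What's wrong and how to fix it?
Bug: WHERE filters individual rows, not groups, so a group-level COUNT is invalid there

Fix: Group first with HAVING COUNT(*) >= 2, then COUNT the resulting groups

Corrected query:
SELECT COUNT(*) FROM (SELECT major FROM students GROUP BY major HAVING COUNT(*) >= 2)

Result:
COUNT(*)
--------
2       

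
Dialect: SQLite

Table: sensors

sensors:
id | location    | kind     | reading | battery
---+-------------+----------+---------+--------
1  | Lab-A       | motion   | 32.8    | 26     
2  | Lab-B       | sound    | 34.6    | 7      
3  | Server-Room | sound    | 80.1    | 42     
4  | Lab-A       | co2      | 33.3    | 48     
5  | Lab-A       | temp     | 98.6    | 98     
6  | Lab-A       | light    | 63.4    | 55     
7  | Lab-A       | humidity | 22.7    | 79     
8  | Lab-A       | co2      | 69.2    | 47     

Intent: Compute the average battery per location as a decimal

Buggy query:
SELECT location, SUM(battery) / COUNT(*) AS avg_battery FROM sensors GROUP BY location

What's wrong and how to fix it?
Bug: Both operands are integers, so '/' performs integer division and truncates

Fix: Multiply by 1.0 (or CAST to REAL) to force floating-point division

Corrected query:
SELECT location, SUM(battery) * 1.0 / COUNT(*) AS avg_battery FROM sensors GROUP BY location

Result:
location    | avg_battery
------------+------------
Lab-A       | 58.833333  
Lab-B       | 7          
Server-Room | 42         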